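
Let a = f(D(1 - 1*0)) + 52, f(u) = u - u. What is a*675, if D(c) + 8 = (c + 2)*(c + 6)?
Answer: 35100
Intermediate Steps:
D(c) = -8 + (2 + c)*(6 + c) (D(c) = -8 + (c + 2)*(c + 6) = -8 + (2 + c)*(6 + c))
f(u) = 0
a = 52 (a = 0 + 52 = 52)
a*675 = 52*675 = 35100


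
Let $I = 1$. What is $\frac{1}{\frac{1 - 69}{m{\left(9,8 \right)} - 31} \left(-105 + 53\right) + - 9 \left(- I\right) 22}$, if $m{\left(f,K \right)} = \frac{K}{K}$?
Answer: $\frac{15}{1202} \approx 0.012479$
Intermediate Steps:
$m{\left(f,K \right)} = 1$
$\frac{1}{\frac{1 - 69}{m{\left(9,8 \right)} - 31} \left(-105 + 53\right) + - 9 \left(- I\right) 22} = \frac{1}{\frac{1 - 69}{1 - 31} \left(-105 + 53\right) + - 9 \left(\left(-1\right) 1\right) 22} = \frac{1}{- \frac{68}{-30} \left(-52\right) + \left(-9\right) \left(-1\right) 22} = \frac{1}{\left(-68\right) \left(- \frac{1}{30}\right) \left(-52\right) + 9 \cdot 22} = \frac{1}{\frac{34}{15} \left(-52\right) + 198} = \frac{1}{- \frac{1768}{15} + 198} = \frac{1}{\frac{1202}{15}} = \frac{15}{1202}$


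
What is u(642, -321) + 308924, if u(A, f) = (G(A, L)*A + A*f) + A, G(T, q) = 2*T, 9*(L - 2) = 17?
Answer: 927812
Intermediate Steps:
L = 35/9 (L = 2 + (⅑)*17 = 2 + 17/9 = 35/9 ≈ 3.8889)
u(A, f) = A + 2*A² + A*f (u(A, f) = ((2*A)*A + A*f) + A = (2*A² + A*f) + A = A + 2*A² + A*f)
u(642, -321) + 308924 = 642*(1 - 321 + 2*642) + 308924 = 642*(1 - 321 + 1284) + 308924 = 642*964 + 308924 = 618888 + 308924 = 927812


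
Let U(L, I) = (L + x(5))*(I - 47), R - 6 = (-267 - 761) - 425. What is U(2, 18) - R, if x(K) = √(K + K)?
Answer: 1389 - 29*√10 ≈ 1297.3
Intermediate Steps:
x(K) = √2*√K (x(K) = √(2*K) = √2*√K)
R = -1447 (R = 6 + ((-267 - 761) - 425) = 6 + (-1028 - 425) = 6 - 1453 = -1447)
U(L, I) = (-47 + I)*(L + √10) (U(L, I) = (L + √2*√5)*(I - 47) = (L + √10)*(-47 + I) = (-47 + I)*(L + √10))
U(2, 18) - R = (-47*2 - 47*√10 + 18*2 + 18*√10) - 1*(-1447) = (-94 - 47*√10 + 36 + 18*√10) + 1447 = (-58 - 29*√10) + 1447 = 1389 - 29*√10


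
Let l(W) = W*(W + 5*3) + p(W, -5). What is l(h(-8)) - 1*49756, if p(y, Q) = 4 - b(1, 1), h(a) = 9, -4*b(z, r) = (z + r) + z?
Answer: -198141/4 ≈ -49535.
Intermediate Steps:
b(z, r) = -z/2 - r/4 (b(z, r) = -((z + r) + z)/4 = -((r + z) + z)/4 = -(r + 2*z)/4 = -z/2 - r/4)
p(y, Q) = 19/4 (p(y, Q) = 4 - (-1/2*1 - 1/4*1) = 4 - (-1/2 - 1/4) = 4 - 1*(-3/4) = 4 + 3/4 = 19/4)
l(W) = 19/4 + W*(15 + W) (l(W) = W*(W + 5*3) + 19/4 = W*(W + 15) + 19/4 = W*(15 + W) + 19/4 = 19/4 + W*(15 + W))
l(h(-8)) - 1*49756 = (19/4 + 9**2 + 15*9) - 1*49756 = (19/4 + 81 + 135) - 49756 = 883/4 - 49756 = -198141/4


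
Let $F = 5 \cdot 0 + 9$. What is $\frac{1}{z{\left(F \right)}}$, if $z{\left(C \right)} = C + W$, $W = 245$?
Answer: $\frac{1}{254} \approx 0.003937$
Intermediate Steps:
$F = 9$ ($F = 0 + 9 = 9$)
$z{\left(C \right)} = 245 + C$ ($z{\left(C \right)} = C + 245 = 245 + C$)
$\frac{1}{z{\left(F \right)}} = \frac{1}{245 + 9} = \frac{1}{254}$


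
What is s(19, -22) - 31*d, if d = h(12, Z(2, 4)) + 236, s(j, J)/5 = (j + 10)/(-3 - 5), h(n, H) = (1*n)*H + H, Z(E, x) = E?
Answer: -65121/8 ≈ -8140.1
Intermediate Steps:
h(n, H) = H + H*n (h(n, H) = n*H + H = H*n + H = H + H*n)
s(j, J) = -25/4 - 5*j/8 (s(j, J) = 5*((j + 10)/(-3 - 5)) = 5*((10 + j)/(-8)) = 5*((10 + j)*(-⅛)) = 5*(-5/4 - j/8) = -25/4 - 5*j/8)
d = 262 (d = 2*(1 + 12) + 236 = 2*13 + 236 = 26 + 236 = 262)
s(19, -22) - 31*d = (-25/4 - 5/8*19) - 31*262 = (-25/4 - 95/8) - 8122 = -145/8 - 8122 = -65121/8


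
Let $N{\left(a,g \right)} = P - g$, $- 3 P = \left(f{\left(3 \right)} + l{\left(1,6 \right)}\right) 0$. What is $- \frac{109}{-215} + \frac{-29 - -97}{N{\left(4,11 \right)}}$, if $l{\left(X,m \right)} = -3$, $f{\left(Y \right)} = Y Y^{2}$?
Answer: $- \frac{13421}{2365} \approx -5.6748$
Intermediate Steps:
$f{\left(Y \right)} = Y^{3}$
$P = 0$ ($P = - \frac{\left(3^{3} - 3\right) 0}{3} = - \frac{\left(27 - 3\right) 0}{3} = - \frac{24 \cdot 0}{3} = \left(- \frac{1}{3}\right) 0 = 0$)
$N{\left(a,g \right)} = - g$ ($N{\left(a,g \right)} = 0 - g = - g$)
$- \frac{109}{-215} + \frac{-29 - -97}{N{\left(4,11 \right)}} = - \frac{109}{-215} + \frac{-29 - -97}{\left(-1\right) 11} = \left(-109\right) \left(- \frac{1}{215}\right) + \frac{-29 + 97}{-11} = \frac{109}{215} + 68 \left(- \frac{1}{11}\right) = \frac{109}{215} - \frac{68}{11} = - \frac{13421}{2365}$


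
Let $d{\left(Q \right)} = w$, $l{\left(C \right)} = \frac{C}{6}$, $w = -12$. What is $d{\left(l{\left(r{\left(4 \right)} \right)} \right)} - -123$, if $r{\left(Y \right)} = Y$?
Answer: $111$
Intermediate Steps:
$l{\left(C \right)} = \frac{C}{6}$ ($l{\left(C \right)} = C \frac{1}{6} = \frac{C}{6}$)
$d{\left(Q \right)} = -12$
$d{\left(l{\left(r{\left(4 \right)} \right)} \right)} - -123 = -12 - -123 = -12 + 123 = 111$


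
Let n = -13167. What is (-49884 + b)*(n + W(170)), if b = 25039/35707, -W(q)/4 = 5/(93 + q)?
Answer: 881161637513287/1341563 ≈ 6.5682e+8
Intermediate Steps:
W(q) = -20/(93 + q) (W(q) = -4*5/(93 + q) = -20/(93 + q))
b = 3577/5101 (b = 25039*(1/35707) = 3577/5101 ≈ 0.70123)
(-49884 + b)*(n + W(170)) = (-49884 + 3577/5101)*(-13167 - 20/(93 + 170)) = -254454707*(-13167 - 20/263)/5101 = -254454707/5101*(-3462941/263) = 881161637513287/1341563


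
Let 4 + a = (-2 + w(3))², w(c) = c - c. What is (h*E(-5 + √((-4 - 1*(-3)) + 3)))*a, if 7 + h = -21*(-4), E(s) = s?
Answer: 0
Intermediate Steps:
w(c) = 0
a = 0 (a = -4 + (-2 + 0)² = -4 + (-2)² = -4 + 4 = 0)
h = 77 (h = -7 - 21*(-4) = -7 + 84 = 77)
(h*E(-5 + √((-4 - 1*(-3)) + 3)))*a = (77*(-5 + √((-4 - 1*(-3)) + 3)))*0 = (77*(-5 + √((-4 + 3) + 3)))*0 = (77*(-5 + √(-1 + 3)))*0 = (77*(-5 + √2))*0 = (-385 + 77*√2)*0 = 0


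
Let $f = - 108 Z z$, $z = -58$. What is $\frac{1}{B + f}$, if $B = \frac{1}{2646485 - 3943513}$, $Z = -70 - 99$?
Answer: $- \frac{1297028}{1373054593249} \approx -9.4463 \cdot 10^{-7}$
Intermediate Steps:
$Z = -169$
$f = -1058616$ ($f = \left(-108\right) \left(-169\right) \left(-58\right) = 18252 \left(-58\right) = -1058616$)
$B = - \frac{1}{1297028}$ ($B = \frac{1}{-1297028} = - \frac{1}{1297028} \approx -7.7099 \cdot 10^{-7}$)
$\frac{1}{B + f} = \frac{1}{- \frac{1}{1297028} - 1058616} = \frac{1}{- \frac{1373054593249}{1297028}} = - \frac{1297028}{1373054593249}$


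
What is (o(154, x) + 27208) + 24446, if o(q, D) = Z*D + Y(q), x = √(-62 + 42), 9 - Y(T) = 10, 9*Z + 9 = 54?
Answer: 51653 + 10*I*√5 ≈ 51653.0 + 22.361*I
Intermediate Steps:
Z = 5 (Z = -1 + (⅑)*54 = -1 + 6 = 5)
Y(T) = -1 (Y(T) = 9 - 1*10 = 9 - 10 = -1)
x = 2*I*√5 (x = √(-20) = 2*I*√5 ≈ 4.4721*I)
o(q, D) = -1 + 5*D (o(q, D) = 5*D - 1 = -1 + 5*D)
(o(154, x) + 27208) + 24446 = ((-1 + 5*(2*I*√5)) + 27208) + 24446 = ((-1 + 10*I*√5) + 27208) + 24446 = (27207 + 10*I*√5) + 24446 = 51653 + 10*I*√5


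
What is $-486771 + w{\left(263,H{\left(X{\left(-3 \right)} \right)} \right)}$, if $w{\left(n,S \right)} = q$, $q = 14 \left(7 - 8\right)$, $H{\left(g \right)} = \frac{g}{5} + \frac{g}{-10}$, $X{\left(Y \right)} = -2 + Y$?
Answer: $-486785$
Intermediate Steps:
$H{\left(g \right)} = \frac{g}{10}$ ($H{\left(g \right)} = g \frac{1}{5} + g \left(- \frac{1}{10}\right) = \frac{g}{5} - \frac{g}{10} = \frac{g}{10}$)
$q = -14$ ($q = 14 \left(-1\right) = -14$)
$w{\left(n,S \right)} = -14$
$-486771 + w{\left(263,H{\left(X{\left(-3 \right)} \right)} \right)} = -486771 - 14 = -486785$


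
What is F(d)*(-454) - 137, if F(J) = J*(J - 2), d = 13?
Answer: -65059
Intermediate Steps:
F(J) = J*(-2 + J)
F(d)*(-454) - 137 = (13*(-2 + 13))*(-454) - 137 = (13*11)*(-454) - 137 = 143*(-454) - 137 = -64922 - 137 = -65059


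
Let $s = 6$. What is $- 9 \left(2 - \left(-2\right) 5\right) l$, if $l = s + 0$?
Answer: $-648$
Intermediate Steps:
$l = 6$ ($l = 6 + 0 = 6$)
$- 9 \left(2 - \left(-2\right) 5\right) l = - 9 \left(2 - \left(-2\right) 5\right) 6 = - 9 \left(2 - -10\right) 6 = - 9 \left(2 + 10\right) 6 = \left(-9\right) 12 \cdot 6 = \left(-108\right) 6 = -648$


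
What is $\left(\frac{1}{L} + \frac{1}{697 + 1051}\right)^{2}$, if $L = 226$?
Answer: $\frac{974169}{39015730576} \approx 2.4969 \cdot 10^{-5}$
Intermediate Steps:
$\left(\frac{1}{L} + \frac{1}{697 + 1051}\right)^{2} = \left(\frac{1}{226} + \frac{1}{697 + 1051}\right)^{2} = \left(\frac{1}{226} + \frac{1}{1748}\right)^{2} = \left(\frac{987}{197524}\right)^{2} = \frac{974169}{39015730576}$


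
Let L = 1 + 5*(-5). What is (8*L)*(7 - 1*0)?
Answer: -1344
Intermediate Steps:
L = -24 (L = 1 - 25 = -24)
(8*L)*(7 - 1*0) = (8*(-24))*(7 - 1*0) = -192*(7 + 0) = -192*7 = -1344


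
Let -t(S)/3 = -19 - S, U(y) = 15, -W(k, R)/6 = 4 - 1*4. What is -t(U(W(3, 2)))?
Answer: -102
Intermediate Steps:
W(k, R) = 0 (W(k, R) = -6*(4 - 1*4) = -6*(4 - 4) = -6*0 = 0)
t(S) = 57 + 3*S (t(S) = -3*(-19 - S) = 57 + 3*S)
-t(U(W(3, 2))) = -(57 + 3*15) = -(57 + 45) = -1*102 = -102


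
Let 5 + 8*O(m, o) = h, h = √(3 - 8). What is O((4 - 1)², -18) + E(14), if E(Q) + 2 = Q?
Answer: 91/8 + I*√5/8 ≈ 11.375 + 0.27951*I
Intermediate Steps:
h = I*√5 (h = √(-5) = I*√5 ≈ 2.2361*I)
E(Q) = -2 + Q
O(m, o) = -5/8 + I*√5/8 (O(m, o) = -5/8 + (I*√5)/8 = -5/8 + I*√5/8)
O((4 - 1)², -18) + E(14) = (-5/8 + I*√5/8) + (-2 + 14) = (-5/8 + I*√5/8) + 12 = 91/8 + I*√5/8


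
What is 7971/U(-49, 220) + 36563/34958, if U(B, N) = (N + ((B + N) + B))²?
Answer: 759200825/681471252 ≈ 1.1141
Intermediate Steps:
U(B, N) = (2*B + 2*N)² (U(B, N) = (N + (N + 2*B))² = (2*B + 2*N)²)
7971/U(-49, 220) + 36563/34958 = 7971/((4*(-49 + 220)²)) + 36563/34958 = 7971/((4*171²)) + 36563*(1/34958) = 7971/((4*29241)) + 36563/34958 = 7971/116964 + 36563/34958 = 7971*(1/116964) + 36563/34958 = 2657/38988 + 36563/34958 = 759200825/681471252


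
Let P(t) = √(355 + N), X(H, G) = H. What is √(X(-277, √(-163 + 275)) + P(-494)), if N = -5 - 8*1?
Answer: √(-277 + 3*√38) ≈ 16.078*I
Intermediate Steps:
N = -13 (N = -5 - 8 = -13)
P(t) = 3*√38 (P(t) = √(355 - 13) = √342 = 3*√38)
√(X(-277, √(-163 + 275)) + P(-494)) = √(-277 + 3*√38)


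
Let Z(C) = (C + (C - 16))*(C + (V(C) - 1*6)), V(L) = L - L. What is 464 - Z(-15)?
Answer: -502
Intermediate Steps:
V(L) = 0
Z(C) = (-16 + 2*C)*(-6 + C) (Z(C) = (C + (C - 16))*(C + (0 - 1*6)) = (C + (-16 + C))*(C + (0 - 6)) = (-16 + 2*C)*(C - 6) = (-16 + 2*C)*(-6 + C))
464 - Z(-15) = 464 - (96 - 28*(-15) + 2*(-15)²) = 464 - (96 + 420 + 2*225) = 464 - (96 + 420 + 450) = 464 - 1*966 = 464 - 966 = -502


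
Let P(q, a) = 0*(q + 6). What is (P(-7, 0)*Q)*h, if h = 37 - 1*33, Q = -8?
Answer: 0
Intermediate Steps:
P(q, a) = 0 (P(q, a) = 0*(6 + q) = 0)
h = 4 (h = 37 - 33 = 4)
(P(-7, 0)*Q)*h = (0*(-8))*4 = 0*4 = 0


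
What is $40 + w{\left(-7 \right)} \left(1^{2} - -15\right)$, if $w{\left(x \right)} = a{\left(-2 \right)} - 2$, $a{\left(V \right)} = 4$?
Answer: $72$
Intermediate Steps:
$w{\left(x \right)} = 2$ ($w{\left(x \right)} = 4 - 2 = 2$)
$40 + w{\left(-7 \right)} \left(1^{2} - -15\right) = 40 + 2 \left(1^{2} - -15\right) = 40 + 2 \left(1 + 15\right) = 40 + 2 \cdot 16 = 40 + 32 = 72$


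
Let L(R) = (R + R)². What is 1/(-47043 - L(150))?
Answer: -1/137043 ≈ -7.2970e-6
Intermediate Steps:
L(R) = 4*R² (L(R) = (2*R)² = 4*R²)
1/(-47043 - L(150)) = 1/(-47043 - 4*150²) = 1/(-47043 - 4*22500) = 1/(-47043 - 1*90000) = 1/(-47043 - 90000) = 1/(-137043) = -1/137043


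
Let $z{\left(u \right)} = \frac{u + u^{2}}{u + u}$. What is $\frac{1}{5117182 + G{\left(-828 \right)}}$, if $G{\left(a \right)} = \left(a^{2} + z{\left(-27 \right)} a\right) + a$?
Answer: $\frac{1}{5812702} \approx 1.7204 \cdot 10^{-7}$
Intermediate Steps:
$z{\left(u \right)} = \frac{u + u^{2}}{2 u}$
$G{\left(a \right)} = a^{2} - 12 a$ ($G{\left(a \right)} = \left(a^{2} + \left(\frac{1}{2} + \frac{1}{2} \left(-27\right)\right) a\right) + a = \left(a^{2} + \left(\frac{1}{2} - \frac{27}{2}\right) a\right) + a = \left(a^{2} - 13 a\right) + a = a^{2} - 12 a$)
$\frac{1}{5117182 + G{\left(-828 \right)}} = \frac{1}{5117182 - 828 \left(-12 - 828\right)} = \frac{1}{5117182 - -695520} = \frac{1}{5117182 + 695520} = \frac{1}{5812702}$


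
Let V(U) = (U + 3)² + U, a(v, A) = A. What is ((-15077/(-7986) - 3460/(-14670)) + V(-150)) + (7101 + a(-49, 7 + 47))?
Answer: 111750370261/3905154 ≈ 28616.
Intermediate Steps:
V(U) = U + (3 + U)² (V(U) = (3 + U)² + U = U + (3 + U)²)
((-15077/(-7986) - 3460/(-14670)) + V(-150)) + (7101 + a(-49, 7 + 47)) = ((-15077/(-7986) - 3460/(-14670)) + (-150 + (3 - 150)²)) + (7101 + (7 + 47)) = ((-15077*(-1/7986) - 3460*(-1/14670)) + (-150 + (-147)²)) + (7101 + 54) = ((15077/7986 + 346/1467) + (-150 + 21609)) + 7155 = (8293705/3905154 + 21459) + 7155 = 83808993391/3905154 + 7155 = 111750370261/3905154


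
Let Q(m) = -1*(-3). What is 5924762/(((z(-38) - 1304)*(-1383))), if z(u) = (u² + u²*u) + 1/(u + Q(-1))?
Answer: 207366670/2649303843 ≈ 0.078272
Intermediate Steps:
Q(m) = 3
z(u) = u² + u³ + 1/(3 + u) (z(u) = (u² + u²*u) + 1/(u + 3) = (u² + u³) + 1/(3 + u) = u² + u³ + 1/(3 + u))
5924762/(((z(-38) - 1304)*(-1383))) = 5924762/((((1 + (-38)⁴ + 3*(-38)² + 4*(-38)³)/(3 - 38) - 1304)*(-1383))) = 5924762/((((1 + 2085136 + 3*1444 + 4*(-54872))/(-35) - 1304)*(-1383))) = 5924762/(((-(1 + 2085136 + 4332 - 219488)/35 - 1304)*(-1383))) = 5924762/(((-1/35*1869981 - 1304)*(-1383))) = 5924762/(((-1869981/35 - 1304)*(-1383))) = 5924762/((-1915621/35*(-1383))) = 5924762/(2649303843/35) = 5924762*(35/2649303843) = 207366670/2649303843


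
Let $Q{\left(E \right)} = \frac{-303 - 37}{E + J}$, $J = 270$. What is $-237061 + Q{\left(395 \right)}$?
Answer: $- \frac{31529181}{133} \approx -2.3706 \cdot 10^{5}$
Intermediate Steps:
$Q{\left(E \right)} = - \frac{340}{270 + E}$ ($Q{\left(E \right)} = \frac{-303 - 37}{E + 270} = - \frac{340}{270 + E}$)
$-237061 + Q{\left(395 \right)} = -237061 - \frac{340}{270 + 395} = -237061 - \frac{340}{665} = -237061 - \frac{68}{133} = - \frac{31529181}{133}$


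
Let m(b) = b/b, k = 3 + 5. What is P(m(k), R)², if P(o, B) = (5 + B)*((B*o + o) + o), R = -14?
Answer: 11664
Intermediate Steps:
k = 8
m(b) = 1
P(o, B) = (5 + B)*(2*o + B*o) (P(o, B) = (5 + B)*((o + B*o) + o) = (5 + B)*(2*o + B*o))
P(m(k), R)² = (1*(10 + (-14)² + 7*(-14)))² = (1*(10 + 196 - 98))² = (1*108)² = 108² = 11664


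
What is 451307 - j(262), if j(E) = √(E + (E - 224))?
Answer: 451307 - 10*√3 ≈ 4.5129e+5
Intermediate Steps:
j(E) = √(-224 + 2*E) (j(E) = √(E + (-224 + E)) = √(-224 + 2*E))
451307 - j(262) = 451307 - √(-224 + 2*262) = 451307 - √(-224 + 524) = 451307 - √300 = 451307 - 10*√3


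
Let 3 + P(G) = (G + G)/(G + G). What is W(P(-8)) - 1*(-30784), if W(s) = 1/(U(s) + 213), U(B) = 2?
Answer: 6618561/215 ≈ 30784.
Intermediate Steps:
P(G) = -2 (P(G) = -3 + (G + G)/(G + G) = -3 + (2*G)/((2*G)) = -3 + (2*G)*(1/(2*G)) = -3 + 1 = -2)
W(s) = 1/215 (W(s) = 1/(2 + 213) = 1/215)
W(P(-8)) - 1*(-30784) = 1/215 - 1*(-30784) = 1/215 + 30784 = 6618561/215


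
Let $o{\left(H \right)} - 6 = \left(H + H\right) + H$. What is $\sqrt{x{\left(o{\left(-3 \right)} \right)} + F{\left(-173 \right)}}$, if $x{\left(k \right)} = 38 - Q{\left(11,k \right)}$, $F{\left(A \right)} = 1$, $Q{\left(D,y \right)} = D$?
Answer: $2 \sqrt{7} \approx 5.2915$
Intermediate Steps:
$o{\left(H \right)} = 6 + 3 H$ ($o{\left(H \right)} = 6 + \left(\left(H + H\right) + H\right) = 6 + \left(2 H + H\right) = 6 + 3 H$)
$x{\left(k \right)} = 27$ ($x{\left(k \right)} = 38 - 11 = 27$)
$\sqrt{x{\left(o{\left(-3 \right)} \right)} + F{\left(-173 \right)}} = \sqrt{27 + 1} = \sqrt{28} = 2 \sqrt{7}$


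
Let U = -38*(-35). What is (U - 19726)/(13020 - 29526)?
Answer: 146/131 ≈ 1.1145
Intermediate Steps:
U = 1330
(U - 19726)/(13020 - 29526) = (1330 - 19726)/(13020 - 29526) = -18396/(-16506) = -18396*(-1/16506) = 146/131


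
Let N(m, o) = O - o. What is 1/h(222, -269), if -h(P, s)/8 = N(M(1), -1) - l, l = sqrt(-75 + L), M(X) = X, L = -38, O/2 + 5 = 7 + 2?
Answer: -9/1552 - I*sqrt(113)/1552 ≈ -0.005799 - 0.0068493*I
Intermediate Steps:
O = 8 (O = -10 + 2*(7 + 2) = -10 + 2*9 = -10 + 18 = 8)
l = I*sqrt(113) (l = sqrt(-75 - 38) = sqrt(-113) = I*sqrt(113) ≈ 10.63*I)
N(m, o) = 8 - o
h(P, s) = -72 + 8*I*sqrt(113) (h(P, s) = -8*((8 - 1*(-1)) - I*sqrt(113)) = -8*((8 + 1) - I*sqrt(113)) = -8*(9 - I*sqrt(113)) = -72 + 8*I*sqrt(113))
1/h(222, -269) = 1/(-72 + 8*I*sqrt(113))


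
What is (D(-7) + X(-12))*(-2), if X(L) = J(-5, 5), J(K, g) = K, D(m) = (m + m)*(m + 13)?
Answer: 178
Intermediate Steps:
D(m) = 2*m*(13 + m) (D(m) = (2*m)*(13 + m) = 2*m*(13 + m))
X(L) = -5
(D(-7) + X(-12))*(-2) = (2*(-7)*(13 - 7) - 5)*(-2) = (2*(-7)*6 - 5)*(-2) = (-84 - 5)*(-2) = -89*(-2) = 178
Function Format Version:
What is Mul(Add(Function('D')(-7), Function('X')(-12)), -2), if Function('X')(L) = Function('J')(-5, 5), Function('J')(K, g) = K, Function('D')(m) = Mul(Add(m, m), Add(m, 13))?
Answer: 178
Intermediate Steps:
Function('D')(m) = Mul(2, m, Add(13, m)) (Function('D')(m) = Mul(Mul(2, m), Add(13, m)) = Mul(2, m, Add(13, m)))
Function('X')(L) = -5
Mul(Add(Function('D')(-7), Function('X')(-12)), -2) = Mul(Add(Mul(2, -7, Add(13, -7)), -5), -2) = Mul(Add(Mul(2, -7, 6), -5), -2) = Mul(Add(-84, -5), -2) = Mul(-89, -2) = 178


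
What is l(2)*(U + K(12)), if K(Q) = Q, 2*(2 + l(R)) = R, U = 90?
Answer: -102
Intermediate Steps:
l(R) = -2 + R/2
l(2)*(U + K(12)) = (-2 + (1/2)*2)*(90 + 12) = (-2 + 1)*102 = -1*102 = -102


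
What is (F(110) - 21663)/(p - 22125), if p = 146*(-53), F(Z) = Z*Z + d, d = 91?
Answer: 9472/29863 ≈ 0.31718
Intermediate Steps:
F(Z) = 91 + Z**2 (F(Z) = Z*Z + 91 = Z**2 + 91 = 91 + Z**2)
p = -7738
(F(110) - 21663)/(p - 22125) = ((91 + 110**2) - 21663)/(-7738 - 22125) = ((91 + 12100) - 21663)/(-29863) = (12191 - 21663)*(-1/29863) = -9472*(-1/29863) = 9472/29863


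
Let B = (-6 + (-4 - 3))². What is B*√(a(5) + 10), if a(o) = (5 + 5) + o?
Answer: 845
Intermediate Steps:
a(o) = 10 + o
B = 169 (B = (-6 - 7)² = (-13)² = 169)
B*√(a(5) + 10) = 169*√((10 + 5) + 10) = 169*√(15 + 10) = 169*√25 = 169*5 = 845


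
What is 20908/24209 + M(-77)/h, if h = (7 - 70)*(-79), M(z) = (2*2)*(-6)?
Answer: 34492700/40162731 ≈ 0.85882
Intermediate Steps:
M(z) = -24 (M(z) = 4*(-6) = -24)
h = 4977 (h = -63*(-79) = 4977)
20908/24209 + M(-77)/h = 20908/24209 - 24/4977 = 20908*(1/24209) - 24*1/4977 = 20908/24209 - 8/1659 = 34492700/40162731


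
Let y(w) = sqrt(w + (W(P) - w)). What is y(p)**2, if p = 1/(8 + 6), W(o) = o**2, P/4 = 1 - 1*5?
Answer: 256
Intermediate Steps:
P = -16 (P = 4*(1 - 1*5) = 4*(1 - 5) = 4*(-4) = -16)
p = 1/14 ≈ 0.071429
y(w) = 16 (y(w) = sqrt(w + ((-16)**2 - w)) = sqrt(w + (256 - w)) = sqrt(256) = 16)
y(p)**2 = 16**2 = 256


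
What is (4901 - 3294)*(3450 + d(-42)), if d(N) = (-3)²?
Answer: 5558613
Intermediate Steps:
d(N) = 9
(4901 - 3294)*(3450 + d(-42)) = (4901 - 3294)*(3450 + 9) = 1607*3459 = 5558613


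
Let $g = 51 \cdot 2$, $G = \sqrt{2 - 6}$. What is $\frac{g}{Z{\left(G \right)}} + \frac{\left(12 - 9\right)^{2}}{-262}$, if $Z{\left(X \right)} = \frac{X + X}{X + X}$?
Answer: $\frac{26715}{262} \approx 101.97$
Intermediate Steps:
$G = 2 i$ ($G = \sqrt{-4} = 2 i \approx 2.0 i$)
$g = 102$
$Z{\left(X \right)} = 1$ ($Z{\left(X \right)} = \frac{2 X}{2 X} = 2 X \frac{1}{2 X} = 1$)
$\frac{g}{Z{\left(G \right)}} + \frac{\left(12 - 9\right)^{2}}{-262} = \frac{102}{1} + \frac{\left(12 - 9\right)^{2}}{-262} = 102 \cdot 1 + 3^{2} \left(- \frac{1}{262}\right) = 102 + 9 \left(- \frac{1}{262}\right) = 102 - \frac{9}{262} = \frac{26715}{262}$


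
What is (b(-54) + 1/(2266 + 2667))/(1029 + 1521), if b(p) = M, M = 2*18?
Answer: 177589/12579150 ≈ 0.014118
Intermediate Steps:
M = 36
b(p) = 36
(b(-54) + 1/(2266 + 2667))/(1029 + 1521) = (36 + 1/(2266 + 2667))/(1029 + 1521) = (36 + 1/4933)/2550 = (36 + 1/4933)*(1/2550) = (177589/4933)*(1/2550) = 177589/12579150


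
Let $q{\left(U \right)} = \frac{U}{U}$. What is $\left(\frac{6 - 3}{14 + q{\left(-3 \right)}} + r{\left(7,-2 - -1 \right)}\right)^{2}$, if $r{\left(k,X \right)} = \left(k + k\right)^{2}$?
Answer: $\frac{962361}{25} \approx 38494.0$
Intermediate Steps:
$q{\left(U \right)} = 1$
$r{\left(k,X \right)} = 4 k^{2}$ ($r{\left(k,X \right)} = \left(2 k\right)^{2} = 4 k^{2}$)
$\left(\frac{6 - 3}{14 + q{\left(-3 \right)}} + r{\left(7,-2 - -1 \right)}\right)^{2} = \left(\frac{6 - 3}{14 + 1} + 4 \cdot 7^{2}\right)^{2} = \left(\frac{3}{15} + 4 \cdot 49\right)^{2} = \left(3 \cdot \frac{1}{15} + 196\right)^{2} = \left(\frac{1}{5} + 196\right)^{2} = \left(\frac{981}{5}\right)^{2} = \frac{962361}{25}$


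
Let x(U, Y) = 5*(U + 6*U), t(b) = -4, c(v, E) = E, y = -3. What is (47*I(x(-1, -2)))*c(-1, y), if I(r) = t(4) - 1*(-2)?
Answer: 282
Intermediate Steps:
x(U, Y) = 35*U (x(U, Y) = 5*(7*U) = 35*U)
I(r) = -2 (I(r) = -4 - 1*(-2) = -4 + 2 = -2)
(47*I(x(-1, -2)))*c(-1, y) = (47*(-2))*(-3) = -94*(-3) = 282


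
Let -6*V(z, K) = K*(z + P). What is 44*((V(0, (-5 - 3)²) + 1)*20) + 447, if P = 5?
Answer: -136819/3 ≈ -45606.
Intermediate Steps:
V(z, K) = -K*(5 + z)/6 (V(z, K) = -K*(z + 5)/6 = -K*(5 + z)/6)
44*((V(0, (-5 - 3)²) + 1)*20) + 447 = 44*((-(-5 - 3)²*(5 + 0)/6 + 1)*20) + 447 = 44*((-⅙*(-8)²*5 + 1)*20) + 447 = 44*((-⅙*64*5 + 1)*20) + 447 = 44*((-160/3 + 1)*20) + 447 = 44*(-157/3*20) + 447 = 44*(-3140/3) + 447 = -138160/3 + 447 = -136819/3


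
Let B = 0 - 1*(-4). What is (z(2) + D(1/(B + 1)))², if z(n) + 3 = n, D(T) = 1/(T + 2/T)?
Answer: 2116/2601 ≈ 0.81353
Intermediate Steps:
B = 4 (B = 0 + 4 = 4)
z(n) = -3 + n
(z(2) + D(1/(B + 1)))² = ((-3 + 2) + 1/((4 + 1)*(2 + (1/(4 + 1))²)))² = (-1 + 1/(5*(2 + (1/5)²)))² = (-1 + 1/(5*(2 + (⅕)²)))² = (-1 + 1/(5*(2 + 1/25)))² = (-1 + 1/(5*(51/25)))² = (-1 + (⅕)*(25/51))² = (-1 + 5/51)² = (-46/51)² = 2116/2601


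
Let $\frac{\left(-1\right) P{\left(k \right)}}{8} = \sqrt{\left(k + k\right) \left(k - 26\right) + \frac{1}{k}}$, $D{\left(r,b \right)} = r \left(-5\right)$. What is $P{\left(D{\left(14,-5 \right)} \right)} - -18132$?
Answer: $18132 - \frac{4 \sqrt{65855930}}{35} \approx 17205.0$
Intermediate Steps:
$D{\left(r,b \right)} = - 5 r$
$P{\left(k \right)} = - 8 \sqrt{\frac{1}{k} + 2 k \left(-26 + k\right)}$ ($P{\left(k \right)} = - 8 \sqrt{\left(k + k\right) \left(k - 26\right) + \frac{1}{k}} = - 8 \sqrt{2 k \left(-26 + k\right) + \frac{1}{k}} = - 8 \sqrt{\frac{1}{k} + 2 k \left(-26 + k\right)}$)
$P{\left(D{\left(14,-5 \right)} \right)} - -18132 = - 8 \sqrt{\frac{1 + 2 \left(\left(-5\right) 14\right)^{2} \left(-26 - 70\right)}{\left(-5\right) 14}} - -18132 = - 8 \sqrt{\frac{1 + 2 \left(-70\right)^{2} \left(-26 - 70\right)}{-70}} + 18132 = - 8 \sqrt{- \frac{1 + 2 \cdot 4900 \left(-96\right)}{70}} + 18132 = - 8 \sqrt{- \frac{1 - 940800}{70}} + 18132 = - 8 \sqrt{\left(- \frac{1}{70}\right) \left(-940799\right)} + 18132 = - 8 \sqrt{\frac{940799}{70}} + 18132 = - 8 \frac{\sqrt{65855930}}{70} + 18132 = - \frac{4 \sqrt{65855930}}{35} + 18132 = 18132 - \frac{4 \sqrt{65855930}}{35}$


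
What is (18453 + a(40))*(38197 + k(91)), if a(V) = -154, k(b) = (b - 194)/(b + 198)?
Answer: 201999550170/289 ≈ 6.9896e+8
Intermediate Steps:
k(b) = (-194 + b)/(198 + b)
(18453 + a(40))*(38197 + k(91)) = (18453 - 154)*(38197 + (-194 + 91)/(198 + 91)) = 18299*(38197 - 103/289) = 18299*(11038830/289) = 201999550170/289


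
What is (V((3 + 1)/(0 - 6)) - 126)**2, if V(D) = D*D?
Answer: 1276900/81 ≈ 15764.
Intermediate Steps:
V(D) = D**2
(V((3 + 1)/(0 - 6)) - 126)**2 = (((3 + 1)/(0 - 6))**2 - 126)**2 = ((4/(-6))**2 - 126)**2 = ((4*(-1/6))**2 - 126)**2 = ((-2/3)**2 - 126)**2 = (4/9 - 126)**2 = (-1130/9)**2 = 1276900/81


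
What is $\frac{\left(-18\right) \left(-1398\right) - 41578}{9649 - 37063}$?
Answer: $\frac{8207}{13707} \approx 0.59875$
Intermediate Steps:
$\frac{\left(-18\right) \left(-1398\right) - 41578}{9649 - 37063} = \frac{25164 - 41578}{-27414} = \left(-16414\right) \left(- \frac{1}{27414}\right) = \frac{8207}{13707}$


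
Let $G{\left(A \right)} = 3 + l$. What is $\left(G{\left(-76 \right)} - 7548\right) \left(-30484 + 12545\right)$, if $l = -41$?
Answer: $136085254$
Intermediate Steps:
$G{\left(A \right)} = -38$ ($G{\left(A \right)} = 3 - 41 = -38$)
$\left(G{\left(-76 \right)} - 7548\right) \left(-30484 + 12545\right) = \left(-38 - 7548\right) \left(-30484 + 12545\right) = \left(-7586\right) \left(-17939\right) = 136085254$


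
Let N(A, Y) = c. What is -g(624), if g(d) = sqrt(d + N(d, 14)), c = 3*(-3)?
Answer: -sqrt(615) ≈ -24.799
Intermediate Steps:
c = -9
N(A, Y) = -9
g(d) = sqrt(-9 + d) (g(d) = sqrt(d - 9) = sqrt(-9 + d))
-g(624) = -sqrt(-9 + 624) = -sqrt(615)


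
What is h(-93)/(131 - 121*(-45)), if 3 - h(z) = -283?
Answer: 143/2788 ≈ 0.051291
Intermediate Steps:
h(z) = 286 (h(z) = 3 - 1*(-283) = 3 + 283 = 286)
h(-93)/(131 - 121*(-45)) = 286/(131 - 121*(-45)) = 286/(131 + 5445) = 286/5576 = 286*(1/5576) = 143/2788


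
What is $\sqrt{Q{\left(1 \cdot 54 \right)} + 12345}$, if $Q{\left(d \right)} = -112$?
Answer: $\sqrt{12233} \approx 110.6$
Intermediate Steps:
$\sqrt{Q{\left(1 \cdot 54 \right)} + 12345} = \sqrt{-112 + 12345} = \sqrt{12233}$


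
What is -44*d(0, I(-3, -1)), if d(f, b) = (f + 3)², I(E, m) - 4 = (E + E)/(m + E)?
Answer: -396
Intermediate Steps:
I(E, m) = 4 + 2*E/(E + m) (I(E, m) = 4 + (E + E)/(m + E) = 4 + (2*E)/(E + m) = 4 + 2*E/(E + m))
d(f, b) = (3 + f)²
-44*d(0, I(-3, -1)) = -44*(3 + 0)² = -44*3² = -44*9 = -396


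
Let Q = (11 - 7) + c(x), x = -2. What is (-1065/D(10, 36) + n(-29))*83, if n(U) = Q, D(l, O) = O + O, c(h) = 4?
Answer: -13529/24 ≈ -563.71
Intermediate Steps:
D(l, O) = 2*O
Q = 8 (Q = (11 - 7) + 4 = 4 + 4 = 8)
n(U) = 8
(-1065/D(10, 36) + n(-29))*83 = (-1065/(2*36) + 8)*83 = (-1065/72 + 8)*83 = (-1065*1/72 + 8)*83 = (-355/24 + 8)*83 = -163/24*83 = -13529/24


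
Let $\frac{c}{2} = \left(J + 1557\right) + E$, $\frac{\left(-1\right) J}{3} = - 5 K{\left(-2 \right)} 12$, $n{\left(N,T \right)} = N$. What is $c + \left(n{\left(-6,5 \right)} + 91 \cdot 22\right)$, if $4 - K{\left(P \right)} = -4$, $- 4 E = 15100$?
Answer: $440$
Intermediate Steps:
$E = -3775$ ($E = \left(- \frac{1}{4}\right) 15100 = -3775$)
$K{\left(P \right)} = 8$ ($K{\left(P \right)} = 4 - -4 = 4 + 4 = 8$)
$J = 1440$ ($J = - 3 \left(-5\right) 8 \cdot 12 = - 3 \left(\left(-40\right) 12\right) = \left(-3\right) \left(-480\right) = 1440$)
$c = -1556$ ($c = 2 \left(\left(1440 + 1557\right) - 3775\right) = 2 \left(2997 - 3775\right) = 2 \left(-778\right) = -1556$)
$c + \left(n{\left(-6,5 \right)} + 91 \cdot 22\right) = -1556 + \left(-6 + 91 \cdot 22\right) = -1556 + \left(-6 + 2002\right) = -1556 + 1996 = 440$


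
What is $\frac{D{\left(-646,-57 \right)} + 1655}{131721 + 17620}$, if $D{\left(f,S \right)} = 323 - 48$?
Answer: $\frac{1930}{149341} \approx 0.012923$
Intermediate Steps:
$D{\left(f,S \right)} = 275$ ($D{\left(f,S \right)} = 323 - 48 = 275$)
$\frac{D{\left(-646,-57 \right)} + 1655}{131721 + 17620} = \frac{275 + 1655}{131721 + 17620} = \frac{1930}{149341}$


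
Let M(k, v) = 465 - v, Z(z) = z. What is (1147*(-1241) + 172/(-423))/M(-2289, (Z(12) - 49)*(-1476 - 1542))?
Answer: 602109793/47038023 ≈ 12.800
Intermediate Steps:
(1147*(-1241) + 172/(-423))/M(-2289, (Z(12) - 49)*(-1476 - 1542)) = (1147*(-1241) + 172/(-423))/(465 - (12 - 49)*(-1476 - 1542)) = (-1423427 + 172*(-1/423))/(465 - (-37)*(-3018)) = (-1423427 - 172/423)/(465 - 1*111666) = -602109793/(423*(465 - 111666)) = -602109793/423/(-111201) = -602109793/423*(-1/111201) = 602109793/47038023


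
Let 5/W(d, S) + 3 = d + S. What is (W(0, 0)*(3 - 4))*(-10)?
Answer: -50/3 ≈ -16.667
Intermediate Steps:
W(d, S) = 5/(-3 + S + d) (W(d, S) = 5/(-3 + (d + S)) = 5/(-3 + (S + d)) = 5/(-3 + S + d))
(W(0, 0)*(3 - 4))*(-10) = ((5/(-3 + 0 + 0))*(3 - 4))*(-10) = ((5/(-3))*(-1))*(-10) = ((5*(-⅓))*(-1))*(-10) = -5/3*(-1)*(-10) = (5/3)*(-10) = -50/3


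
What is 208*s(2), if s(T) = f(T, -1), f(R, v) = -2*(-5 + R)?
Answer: 1248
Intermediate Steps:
f(R, v) = 10 - 2*R
s(T) = 10 - 2*T
208*s(2) = 208*(10 - 2*2) = 208*(10 - 4) = 208*6 = 1248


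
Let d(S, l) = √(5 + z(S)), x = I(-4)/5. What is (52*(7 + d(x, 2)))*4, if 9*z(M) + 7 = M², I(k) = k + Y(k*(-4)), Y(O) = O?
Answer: 1456 + 208*√1094/15 ≈ 1914.6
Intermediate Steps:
I(k) = -3*k (I(k) = k + k*(-4) = k - 4*k = -3*k)
z(M) = -7/9 + M²/9
x = 12/5 (x = -3*(-4)/5 = 12*(⅕) = 12/5 ≈ 2.4000)
d(S, l) = √(38/9 + S²/9) (d(S, l) = √(5 + (-7/9 + S²/9)) = √(38/9 + S²/9))
(52*(7 + d(x, 2)))*4 = (52*(7 + √(38 + (12/5)²)/3))*4 = (52*(7 + √(38 + 144/25)/3))*4 = (52*(7 + √(1094/25)/3))*4 = (52*(7 + (√1094/5)/3))*4 = (52*(7 + √1094/15))*4 = (364 + 52*√1094/15)*4 = 1456 + 208*√1094/15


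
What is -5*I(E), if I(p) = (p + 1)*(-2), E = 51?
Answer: 520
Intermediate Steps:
I(p) = -2 - 2*p (I(p) = (1 + p)*(-2) = -2 - 2*p)
-5*I(E) = -5*(-2 - 2*51) = -5*(-2 - 102) = -5*(-104) = 520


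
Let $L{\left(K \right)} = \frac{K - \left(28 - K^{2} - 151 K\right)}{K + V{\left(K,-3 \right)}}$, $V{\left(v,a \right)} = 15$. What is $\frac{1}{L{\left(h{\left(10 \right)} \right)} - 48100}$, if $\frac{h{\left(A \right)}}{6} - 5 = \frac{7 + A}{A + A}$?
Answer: $- \frac{5010}{240327079} \approx -2.0847 \cdot 10^{-5}$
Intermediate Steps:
$h{\left(A \right)} = 30 + \frac{3 \left(7 + A\right)}{A}$ ($h{\left(A \right)} = 30 + 6 \frac{7 + A}{A + A} = 30 + 6 \frac{7 + A}{2 A} = 30 + \frac{3 \left(7 + A\right)}{A}$)
$L{\left(K \right)} = \frac{-28 + K^{2} + 152 K}{15 + K}$ ($L{\left(K \right)} = \frac{K - \left(28 - K^{2} - 151 K\right)}{K + 15} = \frac{K + \left(-28 + K^{2} + 151 K\right)}{15 + K} = \frac{-28 + K^{2} + 152 K}{15 + K}$)
$\frac{1}{L{\left(h{\left(10 \right)} \right)} - 48100} = \frac{1}{\frac{-28 + \left(33 + \frac{21}{10}\right)^{2} + 152 \left(33 + \frac{21}{10}\right)}{15 + \left(33 + \frac{21}{10}\right)} - 48100} = \frac{1}{\frac{-28 + \left(\frac{351}{10}\right)^{2} + 152 \cdot \frac{351}{10}}{15 + \frac{351}{10}} - 48100} = \frac{1}{\frac{-28 + \frac{123201}{100} + \frac{26676}{5}}{\frac{501}{10}} - 48100} = \frac{1}{\frac{10}{501} \cdot \frac{653921}{100} - 48100} = \frac{1}{\frac{653921}{5010} - 48100} = \frac{1}{- \frac{240327079}{5010}} = - \frac{5010}{240327079}$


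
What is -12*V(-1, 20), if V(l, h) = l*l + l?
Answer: 0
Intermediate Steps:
V(l, h) = l + l**2 (V(l, h) = l**2 + l = l + l**2)
-12*V(-1, 20) = -(-12)*(1 - 1) = -(-12)*0 = -12*0 = 0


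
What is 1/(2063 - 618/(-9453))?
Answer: 3151/6500719 ≈ 0.00048472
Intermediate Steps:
1/(2063 - 618/(-9453)) = 1/(2063 - 618*(-1/9453)) = 1/(2063 + 206/3151) = 1/(6500719/3151) = 3151/6500719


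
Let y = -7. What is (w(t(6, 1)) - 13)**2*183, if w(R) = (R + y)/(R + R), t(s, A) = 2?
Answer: 594567/16 ≈ 37160.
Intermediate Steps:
w(R) = (-7 + R)/(2*R) (w(R) = (R - 7)/(R + R) = (-7 + R)/((2*R)) = (-7 + R)*(1/(2*R)) = (-7 + R)/(2*R))
(w(t(6, 1)) - 13)**2*183 = ((1/2)*(-7 + 2)/2 - 13)**2*183 = ((1/2)*(1/2)*(-5) - 13)**2*183 = (-5/4 - 13)**2*183 = (-57/4)**2*183 = (3249/16)*183 = 594567/16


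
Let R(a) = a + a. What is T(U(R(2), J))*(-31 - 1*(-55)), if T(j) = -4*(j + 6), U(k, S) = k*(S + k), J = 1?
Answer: -2496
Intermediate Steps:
R(a) = 2*a
T(j) = -24 - 4*j (T(j) = -4*(6 + j) = -24 - 4*j)
T(U(R(2), J))*(-31 - 1*(-55)) = (-24 - 4*2*2*(1 + 2*2))*(-31 - 1*(-55)) = (-24 - 16*(1 + 4))*(-31 + 55) = (-24 - 16*5)*24 = (-24 - 4*20)*24 = (-24 - 80)*24 = -104*24 = -2496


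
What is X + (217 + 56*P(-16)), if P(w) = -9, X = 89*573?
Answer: 50710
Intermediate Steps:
X = 50997
X + (217 + 56*P(-16)) = 50997 + (217 + 56*(-9)) = 50997 + (217 - 504) = 50997 - 287 = 50710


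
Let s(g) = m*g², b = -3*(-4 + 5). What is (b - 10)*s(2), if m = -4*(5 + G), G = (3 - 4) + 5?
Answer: 1872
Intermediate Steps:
G = 4 (G = -1 + 5 = 4)
b = -3 (b = -3*1 = -3)
m = -36 (m = -4*(5 + 4) = -4*9 = -36)
s(g) = -36*g²
(b - 10)*s(2) = (-3 - 10)*(-36*2²) = -(-468)*4 = -13*(-144) = 1872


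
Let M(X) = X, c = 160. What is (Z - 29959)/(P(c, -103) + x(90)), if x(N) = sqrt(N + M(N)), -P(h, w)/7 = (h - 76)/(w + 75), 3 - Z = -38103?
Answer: 57029/87 - 16294*sqrt(5)/87 ≈ 236.72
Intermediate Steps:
Z = 38106 (Z = 3 - 1*(-38103) = 3 + 38103 = 38106)
P(h, w) = -7*(-76 + h)/(75 + w) (P(h, w) = -7*(h - 76)/(w + 75) = -7*(-76 + h)/(75 + w))
x(N) = sqrt(2)*sqrt(N) (x(N) = sqrt(N + N) = sqrt(2*N) = sqrt(2)*sqrt(N))
(Z - 29959)/(P(c, -103) + x(90)) = (38106 - 29959)/(7*(76 - 1*160)/(75 - 103) + sqrt(2)*sqrt(90)) = 8147/(7*(76 - 160)/(-28) + sqrt(2)*(3*sqrt(10))) = 8147/(7*(-1/28)*(-84) + 6*sqrt(5)) = 8147/(21 + 6*sqrt(5))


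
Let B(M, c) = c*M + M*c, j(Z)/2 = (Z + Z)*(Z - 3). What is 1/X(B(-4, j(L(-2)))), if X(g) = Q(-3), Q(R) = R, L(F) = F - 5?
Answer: -⅓ ≈ -0.33333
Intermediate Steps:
L(F) = -5 + F
j(Z) = 4*Z*(-3 + Z) (j(Z) = 2*((Z + Z)*(Z - 3)) = 2*((2*Z)*(-3 + Z)) = 2*(2*Z*(-3 + Z)) = 4*Z*(-3 + Z))
B(M, c) = 2*M*c (B(M, c) = M*c + M*c = 2*M*c)
X(g) = -3
1/X(B(-4, j(L(-2)))) = 1/(-3) = -⅓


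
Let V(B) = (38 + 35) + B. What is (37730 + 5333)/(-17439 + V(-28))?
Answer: -43063/17394 ≈ -2.4757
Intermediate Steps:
V(B) = 73 + B
(37730 + 5333)/(-17439 + V(-28)) = (37730 + 5333)/(-17439 + (73 - 28)) = 43063/(-17439 + 45) = 43063/(-17394) = 43063*(-1/17394) = -43063/17394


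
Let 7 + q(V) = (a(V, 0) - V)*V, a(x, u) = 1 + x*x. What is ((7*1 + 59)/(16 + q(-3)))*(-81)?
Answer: 891/5 ≈ 178.20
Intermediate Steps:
a(x, u) = 1 + x²
q(V) = -7 + V*(1 + V² - V) (q(V) = -7 + ((1 + V²) - V)*V = -7 + (1 + V² - V)*V = -7 + V*(1 + V² - V))
((7*1 + 59)/(16 + q(-3)))*(-81) = ((7*1 + 59)/(16 + (-7 - 3 + (-3)³ - 1*(-3)²)))*(-81) = ((7 + 59)/(16 + (-7 - 3 - 27 - 1*9)))*(-81) = (66/(16 + (-7 - 3 - 27 - 9)))*(-81) = (66/(16 - 46))*(-81) = (66/(-30))*(-81) = (66*(-1/30))*(-81) = -11/5*(-81) = 891/5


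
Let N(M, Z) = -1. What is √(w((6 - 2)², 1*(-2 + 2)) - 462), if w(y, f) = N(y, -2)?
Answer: I*√463 ≈ 21.517*I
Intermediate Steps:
w(y, f) = -1
√(w((6 - 2)², 1*(-2 + 2)) - 462) = √(-1 - 462) = √(-463) = I*√463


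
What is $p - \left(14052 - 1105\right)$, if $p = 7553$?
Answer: $-5394$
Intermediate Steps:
$p - \left(14052 - 1105\right) = 7553 - \left(14052 - 1105\right) = 7553 - 12947 = -5394$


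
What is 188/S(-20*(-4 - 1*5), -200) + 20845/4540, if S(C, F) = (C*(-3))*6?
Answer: 1667107/367740 ≈ 4.5334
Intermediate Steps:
S(C, F) = -18*C (S(C, F) = -3*C*6 = -18*C)
188/S(-20*(-4 - 1*5), -200) + 20845/4540 = 188/((-(-360)*(-4 - 1*5))) + 20845/4540 = 188/((-(-360)*(-4 - 5))) + 20845*(1/4540) = 188/((-(-360)*(-9))) + 4169/908 = 188/((-18*180)) + 4169/908 = 188/(-3240) + 4169/908 = 188*(-1/3240) + 4169/908 = -47/810 + 4169/908 = 1667107/367740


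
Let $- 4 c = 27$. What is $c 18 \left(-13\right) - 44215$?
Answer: $- \frac{85271}{2} \approx -42636.0$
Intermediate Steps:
$c = - \frac{27}{4}$ ($c = \left(- \frac{1}{4}\right) 27 = - \frac{27}{4} \approx -6.75$)
$c 18 \left(-13\right) - 44215 = \left(- \frac{27}{4}\right) 18 \left(-13\right) - 44215 = \left(- \frac{243}{2}\right) \left(-13\right) - 44215 = \frac{3159}{2} - 44215 = - \frac{85271}{2}$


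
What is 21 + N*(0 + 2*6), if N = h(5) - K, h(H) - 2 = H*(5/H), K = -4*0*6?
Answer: 105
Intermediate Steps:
K = 0 (K = 0*6 = 0)
h(H) = 7 (h(H) = 2 + H*(5/H) = 2 + 5 = 7)
N = 7 (N = 7 - 1*0 = 7 + 0 = 7)
21 + N*(0 + 2*6) = 21 + 7*(0 + 2*6) = 21 + 7*(0 + 12) = 21 + 7*12 = 21 + 84 = 105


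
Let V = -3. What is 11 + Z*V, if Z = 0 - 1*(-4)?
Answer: -1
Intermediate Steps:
Z = 4 (Z = 0 + 4 = 4)
11 + Z*V = 11 + 4*(-3) = 11 - 12 = -1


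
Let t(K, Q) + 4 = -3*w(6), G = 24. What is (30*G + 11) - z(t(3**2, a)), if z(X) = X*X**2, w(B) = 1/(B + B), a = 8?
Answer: 51697/64 ≈ 807.77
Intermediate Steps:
w(B) = 1/(2*B)
t(K, Q) = -17/4 (t(K, Q) = -4 - 3/(2*6) = -4 - 3*1/12 = -4 - 1/4 = -17/4)
z(X) = X**3
(30*G + 11) - z(t(3**2, a)) = (30*24 + 11) - (-17/4)**3 = (720 + 11) - 1*(-4913/64) = 731 + 4913/64 = 51697/64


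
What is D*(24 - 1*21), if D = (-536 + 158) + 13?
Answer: -1095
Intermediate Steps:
D = -365 (D = -378 + 13 = -365)
D*(24 - 1*21) = -365*(24 - 1*21) = -365*(24 - 21) = -365*3 = -1095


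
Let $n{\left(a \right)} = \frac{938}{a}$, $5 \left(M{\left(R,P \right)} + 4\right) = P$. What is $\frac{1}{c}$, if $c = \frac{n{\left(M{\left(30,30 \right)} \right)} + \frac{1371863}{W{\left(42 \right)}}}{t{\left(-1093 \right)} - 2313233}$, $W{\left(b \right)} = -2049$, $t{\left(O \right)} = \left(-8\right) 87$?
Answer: $\frac{4741240521}{410882} \approx 11539.0$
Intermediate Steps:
$M{\left(R,P \right)} = -4 + \frac{P}{5}$
$t{\left(O \right)} = -696$
$c = \frac{410882}{4741240521}$ ($c = \frac{\frac{938}{-4 + \frac{1}{5} \cdot 30} + \frac{1371863}{-2049}}{-696 - 2313233} = \frac{\frac{938}{-4 + 6} + 1371863 \left(- \frac{1}{2049}\right)}{-2313929} = \left(\frac{938}{2} - \frac{1371863}{2049}\right) \left(- \frac{1}{2313929}\right) = \left(938 \cdot \frac{1}{2} - \frac{1371863}{2049}\right) \left(- \frac{1}{2313929}\right) = \left(469 - \frac{1371863}{2049}\right) \left(- \frac{1}{2313929}\right) = \left(- \frac{410882}{2049}\right) \left(- \frac{1}{2313929}\right) = \frac{410882}{4741240521} \approx 8.6661 \cdot 10^{-5}$)
$\frac{1}{c} = \frac{1}{\frac{410882}{4741240521}} = \frac{4741240521}{410882}$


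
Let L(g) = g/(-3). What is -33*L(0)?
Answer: 0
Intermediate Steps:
L(g) = -g/3 (L(g) = g*(-1/3) = -g/3)
-33*L(0) = -(-11)*0 = -33*0 = 0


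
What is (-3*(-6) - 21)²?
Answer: 9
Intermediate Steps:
(-3*(-6) - 21)² = (18 - 21)² = (-3)² = 9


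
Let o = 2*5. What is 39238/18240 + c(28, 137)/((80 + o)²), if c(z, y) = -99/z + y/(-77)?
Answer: 203877299/94802400 ≈ 2.1506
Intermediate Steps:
c(z, y) = -99/z - y/77 (c(z, y) = -99/z + y*(-1/77) = -99/z - y/77)
o = 10
39238/18240 + c(28, 137)/((80 + o)²) = 39238/18240 + (-99/28 - 1/77*137)/((80 + 10)²) = 39238*(1/18240) + (-99*1/28 - 137/77)/(90²) = 19619/9120 + (-99/28 - 137/77)/8100 = 19619/9120 - 1637/308*1/8100 = 19619/9120 - 1637/2494800 = 203877299/94802400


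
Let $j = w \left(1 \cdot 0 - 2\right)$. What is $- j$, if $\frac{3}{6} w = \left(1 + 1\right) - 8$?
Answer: $-24$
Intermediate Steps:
$w = -12$ ($w = 2 \left(\left(1 + 1\right) - 8\right) = 2 \left(2 - 8\right) = 2 \left(-6\right) = -12$)
$j = 24$ ($j = - 12 \left(1 \cdot 0 - 2\right) = - 12 \left(0 - 2\right) = \left(-12\right) \left(-2\right) = 24$)
$- j = \left(-1\right) 24 = -24$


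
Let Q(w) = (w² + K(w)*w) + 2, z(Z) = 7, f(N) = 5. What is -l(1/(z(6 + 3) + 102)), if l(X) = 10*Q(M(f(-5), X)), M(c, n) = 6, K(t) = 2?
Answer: -500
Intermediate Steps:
Q(w) = 2 + w² + 2*w (Q(w) = (w² + 2*w) + 2 = 2 + w² + 2*w)
l(X) = 500 (l(X) = 10*(2 + 6² + 2*6) = 10*(2 + 36 + 12) = 10*50 = 500)
-l(1/(z(6 + 3) + 102)) = -1*500 = -500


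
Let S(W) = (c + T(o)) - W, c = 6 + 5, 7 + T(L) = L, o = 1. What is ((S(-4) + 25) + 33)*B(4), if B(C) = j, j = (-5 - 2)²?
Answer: 3283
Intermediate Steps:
j = 49 (j = (-7)² = 49)
T(L) = -7 + L
c = 11
B(C) = 49
S(W) = 5 - W (S(W) = (11 + (-7 + 1)) - W = (11 - 6) - W = 5 - W)
((S(-4) + 25) + 33)*B(4) = (((5 - 1*(-4)) + 25) + 33)*49 = (((5 + 4) + 25) + 33)*49 = ((9 + 25) + 33)*49 = (34 + 33)*49 = 67*49 = 3283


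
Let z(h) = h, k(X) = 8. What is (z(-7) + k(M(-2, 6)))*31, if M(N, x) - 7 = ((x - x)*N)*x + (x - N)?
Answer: 31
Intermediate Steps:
M(N, x) = 7 + x - N (M(N, x) = 7 + (((x - x)*N)*x + (x - N)) = 7 + ((0*N)*x + (x - N)) = 7 + (0*x + (x - N)) = 7 + (0 + (x - N)) = 7 + (x - N) = 7 + x - N)
(z(-7) + k(M(-2, 6)))*31 = (-7 + 8)*31 = 1*31 = 31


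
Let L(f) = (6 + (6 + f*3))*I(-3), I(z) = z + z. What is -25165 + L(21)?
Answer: -25615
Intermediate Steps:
I(z) = 2*z
L(f) = -72 - 18*f (L(f) = (6 + (6 + f*3))*(2*(-3)) = (6 + (6 + 3*f))*(-6) = (12 + 3*f)*(-6) = -72 - 18*f)
-25165 + L(21) = -25165 + (-72 - 18*21) = -25165 + (-72 - 378) = -25165 - 450 = -25615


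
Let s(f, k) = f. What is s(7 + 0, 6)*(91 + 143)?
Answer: 1638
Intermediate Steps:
s(7 + 0, 6)*(91 + 143) = (7 + 0)*(91 + 143) = 7*234 = 1638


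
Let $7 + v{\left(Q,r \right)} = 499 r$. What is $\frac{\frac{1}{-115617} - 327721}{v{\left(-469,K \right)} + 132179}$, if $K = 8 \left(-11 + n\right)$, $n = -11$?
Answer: $- \frac{18945059429}{2563691358} \approx -7.3898$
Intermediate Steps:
$K = -176$ ($K = 8 \left(-11 - 11\right) = 8 \left(-22\right) = -176$)
$v{\left(Q,r \right)} = -7 + 499 r$
$\frac{\frac{1}{-115617} - 327721}{v{\left(-469,K \right)} + 132179} = \frac{\frac{1}{-115617} - 327721}{\left(-7 + 499 \left(-176\right)\right) + 132179} = \frac{- \frac{1}{115617} - 327721}{\left(-7 - 87824\right) + 132179} = - \frac{37890118858}{115617 \left(-87831 + 132179\right)} = - \frac{37890118858}{115617 \cdot 44348} = \left(- \frac{37890118858}{115617}\right) \frac{1}{44348} = - \frac{18945059429}{2563691358}$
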